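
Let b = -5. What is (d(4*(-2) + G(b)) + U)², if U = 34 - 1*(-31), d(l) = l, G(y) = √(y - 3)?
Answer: 3241 + 228*I*√2 ≈ 3241.0 + 322.44*I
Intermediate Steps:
G(y) = √(-3 + y)
U = 65 (U = 34 + 31 = 65)
(d(4*(-2) + G(b)) + U)² = ((4*(-2) + √(-3 - 5)) + 65)² = ((-8 + √(-8)) + 65)² = ((-8 + 2*I*√2) + 65)² = (57 + 2*I*√2)²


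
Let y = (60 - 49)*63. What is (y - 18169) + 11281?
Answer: -6195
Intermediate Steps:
y = 693 (y = 11*63 = 693)
(y - 18169) + 11281 = (693 - 18169) + 11281 = -17476 + 11281 = -6195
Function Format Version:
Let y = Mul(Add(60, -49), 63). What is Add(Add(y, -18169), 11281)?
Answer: -6195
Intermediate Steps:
y = 693 (y = Mul(11, 63) = 693)
Add(Add(y, -18169), 11281) = Add(Add(693, -18169), 11281) = Add(-17476, 11281) = -6195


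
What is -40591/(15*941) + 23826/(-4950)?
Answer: -542656/70575 ≈ -7.6891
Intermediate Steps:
-40591/(15*941) + 23826/(-4950) = -40591/14115 + 23826*(-1/4950) = -40591*1/14115 - 361/75 = -40591/14115 - 361/75 = -542656/70575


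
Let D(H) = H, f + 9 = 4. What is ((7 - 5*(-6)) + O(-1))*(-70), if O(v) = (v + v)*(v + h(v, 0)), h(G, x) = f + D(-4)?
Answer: -3990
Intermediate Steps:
f = -5 (f = -9 + 4 = -5)
h(G, x) = -9 (h(G, x) = -5 - 4 = -9)
O(v) = 2*v*(-9 + v) (O(v) = (v + v)*(v - 9) = (2*v)*(-9 + v) = 2*v*(-9 + v))
((7 - 5*(-6)) + O(-1))*(-70) = ((7 - 5*(-6)) + 2*(-1)*(-9 - 1))*(-70) = ((7 + 30) + 2*(-1)*(-10))*(-70) = (37 + 20)*(-70) = 57*(-70) = -3990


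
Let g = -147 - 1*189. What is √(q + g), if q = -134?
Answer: I*√470 ≈ 21.679*I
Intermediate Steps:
g = -336 (g = -147 - 189 = -336)
√(q + g) = √(-134 - 336) = √(-470) = I*√470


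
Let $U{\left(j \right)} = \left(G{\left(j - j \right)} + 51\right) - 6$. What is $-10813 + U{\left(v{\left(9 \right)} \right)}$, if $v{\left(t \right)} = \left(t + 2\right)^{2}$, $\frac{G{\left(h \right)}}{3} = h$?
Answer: $-10768$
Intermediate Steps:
$G{\left(h \right)} = 3 h$
$v{\left(t \right)} = \left(2 + t\right)^{2}$
$U{\left(j \right)} = 45$ ($U{\left(j \right)} = \left(3 \left(j - j\right) + 51\right) - 6 = \left(3 \cdot 0 + 51\right) - 6 = \left(0 + 51\right) - 6 = 51 - 6 = 45$)
$-10813 + U{\left(v{\left(9 \right)} \right)} = -10813 + 45 = -10768$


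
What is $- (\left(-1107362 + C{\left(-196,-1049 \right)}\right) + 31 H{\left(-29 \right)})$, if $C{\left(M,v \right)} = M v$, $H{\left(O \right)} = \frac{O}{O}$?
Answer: $901727$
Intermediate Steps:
$H{\left(O \right)} = 1$
$- (\left(-1107362 + C{\left(-196,-1049 \right)}\right) + 31 H{\left(-29 \right)}) = - (\left(-1107362 - -205604\right) + 31 \cdot 1) = - (\left(-1107362 + 205604\right) + 31) = - (-901758 + 31) = \left(-1\right) \left(-901727\right) = 901727$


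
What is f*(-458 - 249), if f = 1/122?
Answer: -707/122 ≈ -5.7951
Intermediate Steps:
f = 1/122 ≈ 0.0081967
f*(-458 - 249) = (-458 - 249)/122 = (1/122)*(-707) = -707/122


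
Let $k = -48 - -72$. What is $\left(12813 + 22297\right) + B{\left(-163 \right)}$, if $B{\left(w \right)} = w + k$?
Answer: $34971$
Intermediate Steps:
$k = 24$ ($k = -48 + 72 = 24$)
$B{\left(w \right)} = 24 + w$ ($B{\left(w \right)} = w + 24 = 24 + w$)
$\left(12813 + 22297\right) + B{\left(-163 \right)} = \left(12813 + 22297\right) + \left(24 - 163\right) = 35110 - 139 = 34971$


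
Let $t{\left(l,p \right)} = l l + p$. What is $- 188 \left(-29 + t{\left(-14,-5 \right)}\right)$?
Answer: $-30456$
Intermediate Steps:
$t{\left(l,p \right)} = p + l^{2}$ ($t{\left(l,p \right)} = l^{2} + p = p + l^{2}$)
$- 188 \left(-29 + t{\left(-14,-5 \right)}\right) = - 188 \left(-29 - \left(5 - \left(-14\right)^{2}\right)\right) = - 188 \left(-29 + \left(-5 + 196\right)\right) = - 188 \left(-29 + 191\right) = \left(-188\right) 162 = -30456$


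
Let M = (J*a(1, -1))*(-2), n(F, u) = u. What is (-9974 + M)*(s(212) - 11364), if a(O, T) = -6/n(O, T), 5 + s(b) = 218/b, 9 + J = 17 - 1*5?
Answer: 6031050025/53 ≈ 1.1379e+8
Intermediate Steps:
J = 3 (J = -9 + (17 - 1*5) = -9 + (17 - 5) = -9 + 12 = 3)
s(b) = -5 + 218/b
a(O, T) = -6/T
M = -36 (M = (3*(-6/(-1)))*(-2) = (3*(-6*(-1)))*(-2) = (3*6)*(-2) = 18*(-2) = -36)
(-9974 + M)*(s(212) - 11364) = (-9974 - 36)*((-5 + 218/212) - 11364) = -10010*((-5 + 218*(1/212)) - 11364) = -10010*((-5 + 109/106) - 11364) = -10010*(-421/106 - 11364) = -10010*(-1205005/106) = 6031050025/53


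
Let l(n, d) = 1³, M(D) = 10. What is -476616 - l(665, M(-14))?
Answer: -476617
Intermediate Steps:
l(n, d) = 1
-476616 - l(665, M(-14)) = -476616 - 1*1 = -476616 - 1 = -476617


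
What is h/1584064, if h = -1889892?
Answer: -472473/396016 ≈ -1.1931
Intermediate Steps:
h/1584064 = -1889892/1584064 = -1889892*1/1584064 = -472473/396016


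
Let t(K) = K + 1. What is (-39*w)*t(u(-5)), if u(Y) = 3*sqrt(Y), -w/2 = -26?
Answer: -2028 - 6084*I*sqrt(5) ≈ -2028.0 - 13604.0*I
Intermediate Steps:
w = 52 (w = -2*(-26) = 52)
t(K) = 1 + K
(-39*w)*t(u(-5)) = (-39*52)*(1 + 3*sqrt(-5)) = -2028*(1 + 3*(I*sqrt(5))) = -2028*(1 + 3*I*sqrt(5)) = -2028 - 6084*I*sqrt(5)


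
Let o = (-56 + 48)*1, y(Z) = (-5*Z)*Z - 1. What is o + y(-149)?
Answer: -111014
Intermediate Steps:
y(Z) = -1 - 5*Z² (y(Z) = -5*Z² - 1 = -1 - 5*Z²)
o = -8 (o = -8*1 = -8)
o + y(-149) = -8 + (-1 - 5*(-149)²) = -8 + (-1 - 5*22201) = -8 + (-1 - 111005) = -8 - 111006 = -111014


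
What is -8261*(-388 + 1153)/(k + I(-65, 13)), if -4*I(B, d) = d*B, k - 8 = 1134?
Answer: -25278660/5413 ≈ -4670.0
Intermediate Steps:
k = 1142 (k = 8 + 1134 = 1142)
I(B, d) = -B*d/4 (I(B, d) = -d*B/4 = -B*d/4)
-8261*(-388 + 1153)/(k + I(-65, 13)) = -8261*(-388 + 1153)/(1142 - ¼*(-65)*13) = -8261*765/(1142 + 845/4) = -8261/((5413/4)*(1/765)) = -8261/5413/3060 = -8261*3060/5413 = -25278660/5413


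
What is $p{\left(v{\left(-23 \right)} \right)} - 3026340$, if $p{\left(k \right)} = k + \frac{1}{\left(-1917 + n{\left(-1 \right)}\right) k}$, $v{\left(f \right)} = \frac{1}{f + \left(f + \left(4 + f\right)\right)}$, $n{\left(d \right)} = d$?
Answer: $- \frac{377293805493}{124670} \approx -3.0263 \cdot 10^{6}$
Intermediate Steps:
$v{\left(f \right)} = \frac{1}{4 + 3 f}$ ($v{\left(f \right)} = \frac{1}{f + \left(4 + 2 f\right)} = \frac{1}{4 + 3 f}$)
$p{\left(k \right)} = k - \frac{1}{1918 k}$ ($p{\left(k \right)} = k + \frac{1}{\left(-1917 - 1\right) k} = k + \frac{1}{\left(-1918\right) k} = k - \frac{1}{1918 k}$)
$p{\left(v{\left(-23 \right)} \right)} - 3026340 = \left(\frac{1}{4 + 3 \left(-23\right)} - \frac{1}{1918 \frac{1}{4 + 3 \left(-23\right)}}\right) - 3026340 = \left(\frac{1}{4 - 69} - \frac{1}{1918 \frac{1}{4 - 69}}\right) - 3026340 = \left(\frac{1}{-65} - \frac{1}{1918 \frac{1}{-65}}\right) - 3026340 = \left(- \frac{1}{65} - \frac{1}{1918 \left(- \frac{1}{65}\right)}\right) - 3026340 = \left(- \frac{1}{65} - - \frac{65}{1918}\right) - 3026340 = \left(- \frac{1}{65} + \frac{65}{1918}\right) - 3026340 = \frac{2307}{124670} - 3026340 = - \frac{377293805493}{124670}$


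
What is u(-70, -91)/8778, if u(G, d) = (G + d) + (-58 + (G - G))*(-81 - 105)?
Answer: 10627/8778 ≈ 1.2106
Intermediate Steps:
u(G, d) = 10788 + G + d (u(G, d) = (G + d) + (-58 + 0)*(-186) = (G + d) - 58*(-186) = (G + d) + 10788 = 10788 + G + d)
u(-70, -91)/8778 = (10788 - 70 - 91)/8778 = 10627*(1/8778) = 10627/8778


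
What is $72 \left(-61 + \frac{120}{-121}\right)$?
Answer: $- \frac{540072}{121} \approx -4463.4$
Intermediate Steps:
$72 \left(-61 + \frac{120}{-121}\right) = 72 \left(-61 + 120 \left(- \frac{1}{121}\right)\right) = 72 \left(-61 - \frac{120}{121}\right) = 72 \left(- \frac{7501}{121}\right) = - \frac{540072}{121}$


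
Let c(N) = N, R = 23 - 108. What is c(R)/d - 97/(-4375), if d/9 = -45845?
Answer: 8078912/361029375 ≈ 0.022377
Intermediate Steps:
d = -412605 (d = 9*(-45845) = -412605)
R = -85
c(R)/d - 97/(-4375) = -85/(-412605) - 97/(-4375) = -85*(-1/412605) - 97*(-1/4375) = 17/82521 + 97/4375 = 8078912/361029375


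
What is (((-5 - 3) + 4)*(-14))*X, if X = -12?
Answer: -672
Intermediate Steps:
(((-5 - 3) + 4)*(-14))*X = (((-5 - 3) + 4)*(-14))*(-12) = ((-8 + 4)*(-14))*(-12) = -4*(-14)*(-12) = 56*(-12) = -672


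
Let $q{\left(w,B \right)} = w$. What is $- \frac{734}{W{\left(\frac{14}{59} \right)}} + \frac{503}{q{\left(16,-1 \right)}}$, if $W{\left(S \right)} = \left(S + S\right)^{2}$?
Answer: $- \frac{2530407}{784} \approx -3227.6$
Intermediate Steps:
$W{\left(S \right)} = 4 S^{2}$ ($W{\left(S \right)} = \left(2 S\right)^{2} = 4 S^{2}$)
$- \frac{734}{W{\left(\frac{14}{59} \right)}} + \frac{503}{q{\left(16,-1 \right)}} = - \frac{734}{4 \left(\frac{14}{59}\right)^{2}} + \frac{503}{16} = - \frac{734}{4 \cdot \frac{196}{3481}} + \frac{503}{16} = - \frac{734}{\frac{784}{3481}} + \frac{503}{16} = \left(-734\right) \frac{3481}{784} + \frac{503}{16} = - \frac{1277527}{392} + \frac{503}{16} = - \frac{2530407}{784}$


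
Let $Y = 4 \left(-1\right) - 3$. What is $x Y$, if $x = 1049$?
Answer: $-7343$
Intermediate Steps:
$Y = -7$ ($Y = -4 - 3 = -7$)
$x Y = 1049 \left(-7\right) = -7343$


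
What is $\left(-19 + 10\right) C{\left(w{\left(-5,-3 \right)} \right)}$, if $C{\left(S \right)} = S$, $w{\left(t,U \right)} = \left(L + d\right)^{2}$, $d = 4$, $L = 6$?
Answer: $-900$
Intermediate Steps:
$w{\left(t,U \right)} = 100$ ($w{\left(t,U \right)} = \left(6 + 4\right)^{2} = 10^{2} = 100$)
$\left(-19 + 10\right) C{\left(w{\left(-5,-3 \right)} \right)} = \left(-19 + 10\right) 100 = \left(-9\right) 100 = -900$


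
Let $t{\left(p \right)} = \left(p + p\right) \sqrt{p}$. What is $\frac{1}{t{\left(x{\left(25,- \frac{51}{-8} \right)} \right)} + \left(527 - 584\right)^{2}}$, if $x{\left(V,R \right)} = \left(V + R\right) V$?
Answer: $- \frac{415872}{245730878747} + \frac{251000 \sqrt{502}}{245730878747} \approx 2.1193 \cdot 10^{-5}$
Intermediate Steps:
$x{\left(V,R \right)} = V \left(R + V\right)$ ($x{\left(V,R \right)} = \left(R + V\right) V = V \left(R + V\right)$)
$t{\left(p \right)} = 2 p^{\frac{3}{2}}$ ($t{\left(p \right)} = 2 p \sqrt{p} = 2 p^{\frac{3}{2}}$)
$\frac{1}{t{\left(x{\left(25,- \frac{51}{-8} \right)} \right)} + \left(527 - 584\right)^{2}} = \frac{1}{2 \left(25 \left(- \frac{51}{-8} + 25\right)\right)^{\frac{3}{2}} + \left(527 - 584\right)^{2}} = \frac{1}{2 \left(25 \left(\left(-51\right) \left(- \frac{1}{8}\right) + 25\right)\right)^{\frac{3}{2}} + \left(-57\right)^{2}} = \frac{1}{2 \left(25 \left(\frac{51}{8} + 25\right)\right)^{\frac{3}{2}} + 3249} = \frac{1}{2 \left(25 \cdot \frac{251}{8}\right)^{\frac{3}{2}} + 3249} = \frac{1}{2 \left(\frac{6275}{8}\right)^{\frac{3}{2}} + 3249} = \frac{1}{2 \frac{31375 \sqrt{502}}{32} + 3249} = \frac{1}{\frac{31375 \sqrt{502}}{16} + 3249} = \frac{1}{3249 + \frac{31375 \sqrt{502}}{16}}$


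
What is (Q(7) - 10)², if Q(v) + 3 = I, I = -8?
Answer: 441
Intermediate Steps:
Q(v) = -11 (Q(v) = -3 - 8 = -11)
(Q(7) - 10)² = (-11 - 10)² = (-21)² = 441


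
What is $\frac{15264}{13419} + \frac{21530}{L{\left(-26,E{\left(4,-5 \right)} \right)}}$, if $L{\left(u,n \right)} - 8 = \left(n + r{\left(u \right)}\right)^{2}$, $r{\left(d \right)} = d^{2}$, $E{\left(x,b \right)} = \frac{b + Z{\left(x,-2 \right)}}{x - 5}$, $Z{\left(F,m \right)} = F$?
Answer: $\frac{269813594}{227793489} \approx 1.1845$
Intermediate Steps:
$E{\left(x,b \right)} = \frac{b + x}{-5 + x}$ ($E{\left(x,b \right)} = \frac{b + x}{x - 5} = \frac{b + x}{-5 + x}$)
$L{\left(u,n \right)} = 8 + \left(n + u^{2}\right)^{2}$
$\frac{15264}{13419} + \frac{21530}{L{\left(-26,E{\left(4,-5 \right)} \right)}} = \frac{15264}{13419} + \frac{21530}{8 + \left(\frac{-5 + 4}{-5 + 4} + \left(-26\right)^{2}\right)^{2}} = 15264 \cdot \frac{1}{13419} + \frac{21530}{8 + \left(\frac{1}{-1} \left(-1\right) + 676\right)^{2}} = \frac{1696}{1491} + \frac{21530}{8 + \left(\left(-1\right) \left(-1\right) + 676\right)^{2}} = \frac{1696}{1491} + \frac{21530}{8 + \left(1 + 676\right)^{2}} = \frac{1696}{1491} + \frac{21530}{8 + 677^{2}} = \frac{1696}{1491} + \frac{21530}{8 + 458329} = \frac{1696}{1491} + \frac{21530}{458337} = \frac{269813594}{227793489}$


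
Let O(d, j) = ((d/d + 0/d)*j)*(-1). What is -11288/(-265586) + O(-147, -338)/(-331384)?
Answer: 912723631/22002737756 ≈ 0.041482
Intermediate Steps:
O(d, j) = -j (O(d, j) = ((1 + 0)*j)*(-1) = (1*j)*(-1) = j*(-1) = -j)
-11288/(-265586) + O(-147, -338)/(-331384) = -11288/(-265586) - 1*(-338)/(-331384) = -11288*(-1/265586) + 338*(-1/331384) = 5644/132793 - 169/165692 = 912723631/22002737756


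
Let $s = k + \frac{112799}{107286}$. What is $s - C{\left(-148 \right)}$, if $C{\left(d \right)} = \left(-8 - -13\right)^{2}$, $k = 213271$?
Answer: $\frac{22878423155}{107286} \approx 2.1325 \cdot 10^{5}$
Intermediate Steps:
$C{\left(d \right)} = 25$ ($C{\left(d \right)} = \left(-8 + 13\right)^{2} = 5^{2} = 25$)
$s = \frac{22881105305}{107286}$ ($s = 213271 + \frac{112799}{107286} = \frac{22881105305}{107286} \approx 2.1327 \cdot 10^{5}$)
$s - C{\left(-148 \right)} = \frac{22881105305}{107286} - 25 = \frac{22878423155}{107286}$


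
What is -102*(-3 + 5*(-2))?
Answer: 1326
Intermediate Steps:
-102*(-3 + 5*(-2)) = -102*(-3 - 10) = -102*(-13) = 1326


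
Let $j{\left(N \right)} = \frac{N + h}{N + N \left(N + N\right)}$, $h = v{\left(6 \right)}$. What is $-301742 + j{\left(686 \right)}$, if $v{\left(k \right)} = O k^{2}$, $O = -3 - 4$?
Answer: $- \frac{20300296503}{67277} \approx -3.0174 \cdot 10^{5}$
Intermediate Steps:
$O = -7$
$v{\left(k \right)} = - 7 k^{2}$
$h = -252$ ($h = - 7 \cdot 6^{2} = \left(-7\right) 36 = -252$)
$j{\left(N \right)} = \frac{-252 + N}{N + 2 N^{2}}$ ($j{\left(N \right)} = \frac{N - 252}{N + N \left(N + N\right)} = \frac{-252 + N}{N + N 2 N} = \frac{-252 + N}{N + 2 N^{2}}$)
$-301742 + j{\left(686 \right)} = -301742 + \frac{-252 + 686}{686 \left(1 + 2 \cdot 686\right)} = -301742 + \frac{1}{686} \frac{1}{1 + 1372} \cdot 434 = -301742 + \frac{1}{686} \cdot \frac{1}{1373} \cdot 434 = -301742 + \frac{31}{67277} = - \frac{20300296503}{67277}$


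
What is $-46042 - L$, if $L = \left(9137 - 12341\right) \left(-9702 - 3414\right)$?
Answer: $-42069706$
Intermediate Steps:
$L = 42023664$ ($L = \left(-3204\right) \left(-13116\right) = 42023664$)
$-46042 - L = -46042 - 42023664 = -42069706$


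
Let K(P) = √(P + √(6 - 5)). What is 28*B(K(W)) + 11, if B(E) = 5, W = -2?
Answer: 151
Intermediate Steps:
K(P) = √(1 + P) (K(P) = √(P + √1) = √(P + 1) = √(1 + P))
28*B(K(W)) + 11 = 28*5 + 11 = 140 + 11 = 151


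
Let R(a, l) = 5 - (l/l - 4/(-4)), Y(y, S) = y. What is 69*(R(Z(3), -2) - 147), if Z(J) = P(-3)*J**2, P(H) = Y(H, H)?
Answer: -9936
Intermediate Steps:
P(H) = H
Z(J) = -3*J**2
R(a, l) = 3 (R(a, l) = 5 - (1 - 4*(-1/4)) = 5 - (1 + 1) = 5 - 1*2 = 5 - 2 = 3)
69*(R(Z(3), -2) - 147) = 69*(3 - 147) = 69*(-144) = -9936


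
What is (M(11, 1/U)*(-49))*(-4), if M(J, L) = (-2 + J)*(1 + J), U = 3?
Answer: 21168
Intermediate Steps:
M(J, L) = (1 + J)*(-2 + J)
(M(11, 1/U)*(-49))*(-4) = ((-2 + 11² - 1*11)*(-49))*(-4) = ((-2 + 121 - 11)*(-49))*(-4) = (108*(-49))*(-4) = -5292*(-4) = 21168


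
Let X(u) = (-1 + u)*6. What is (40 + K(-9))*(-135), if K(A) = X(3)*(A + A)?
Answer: 23760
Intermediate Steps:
X(u) = -6 + 6*u
K(A) = 24*A (K(A) = (-6 + 6*3)*(A + A) = (-6 + 18)*(2*A) = 12*(2*A) = 24*A)
(40 + K(-9))*(-135) = (40 + 24*(-9))*(-135) = (40 - 216)*(-135) = -176*(-135) = 23760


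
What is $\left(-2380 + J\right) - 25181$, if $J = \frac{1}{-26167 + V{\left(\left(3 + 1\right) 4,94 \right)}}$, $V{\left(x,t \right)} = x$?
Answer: $- \frac{720747712}{26151} \approx -27561.0$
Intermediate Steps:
$J = - \frac{1}{26151}$ ($J = \frac{1}{-26167 + \left(3 + 1\right) 4} = \frac{1}{-26167 + 4 \cdot 4} = \frac{1}{-26167 + 16} = \frac{1}{-26151} = - \frac{1}{26151} \approx -3.8239 \cdot 10^{-5}$)
$\left(-2380 + J\right) - 25181 = \left(-2380 - \frac{1}{26151}\right) - 25181 = - \frac{62239381}{26151} - 25181 = - \frac{720747712}{26151}$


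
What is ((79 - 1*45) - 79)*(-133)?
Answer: 5985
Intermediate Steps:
((79 - 1*45) - 79)*(-133) = ((79 - 45) - 79)*(-133) = (34 - 79)*(-133) = -45*(-133) = 5985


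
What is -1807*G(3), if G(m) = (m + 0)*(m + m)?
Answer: -32526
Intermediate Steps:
G(m) = 2*m² (G(m) = m*(2*m) = 2*m²)
-1807*G(3) = -3614*3² = -3614*9 = -1807*18 = -32526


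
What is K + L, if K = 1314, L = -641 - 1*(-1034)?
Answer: 1707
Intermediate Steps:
L = 393 (L = -641 + 1034 = 393)
K + L = 1314 + 393 = 1707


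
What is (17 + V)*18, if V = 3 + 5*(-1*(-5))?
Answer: 810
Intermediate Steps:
V = 28 (V = 3 + 5*5 = 3 + 25 = 28)
(17 + V)*18 = (17 + 28)*18 = 45*18 = 810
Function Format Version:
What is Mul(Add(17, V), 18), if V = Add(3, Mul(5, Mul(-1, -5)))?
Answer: 810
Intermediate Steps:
V = 28 (V = Add(3, Mul(5, 5)) = Add(3, 25) = 28)
Mul(Add(17, V), 18) = Mul(Add(17, 28), 18) = Mul(45, 18) = 810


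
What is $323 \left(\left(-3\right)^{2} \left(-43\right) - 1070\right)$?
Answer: $-470611$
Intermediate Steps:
$323 \left(\left(-3\right)^{2} \left(-43\right) - 1070\right) = 323 \left(9 \left(-43\right) - 1070\right) = 323 \left(-387 - 1070\right) = 323 \left(-1457\right) = -470611$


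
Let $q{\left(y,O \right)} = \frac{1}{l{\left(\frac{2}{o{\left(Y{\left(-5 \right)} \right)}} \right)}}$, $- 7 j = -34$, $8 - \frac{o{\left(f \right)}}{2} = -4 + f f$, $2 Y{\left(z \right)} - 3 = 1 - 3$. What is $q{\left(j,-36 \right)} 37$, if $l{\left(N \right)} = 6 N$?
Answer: $\frac{1739}{24} \approx 72.458$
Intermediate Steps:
$Y{\left(z \right)} = \frac{1}{2}$ ($Y{\left(z \right)} = \frac{3}{2} + \frac{1 - 3}{2} = \frac{3}{2} + \frac{1}{2} \left(-2\right) = \frac{3}{2} - 1 = \frac{1}{2}$)
$o{\left(f \right)} = 24 - 2 f^{2}$ ($o{\left(f \right)} = 16 - 2 \left(-4 + f f\right) = 16 - 2 \left(-4 + f^{2}\right) = 16 - \left(-8 + 2 f^{2}\right) = 24 - 2 f^{2}$)
$j = \frac{34}{7}$ ($j = \left(- \frac{1}{7}\right) \left(-34\right) = \frac{34}{7} \approx 4.8571$)
$q{\left(y,O \right)} = \frac{47}{24}$ ($q{\left(y,O \right)} = \frac{1}{6 \frac{2}{24 - \frac{2}{4}}} = \frac{1}{6 \frac{2}{24 - \frac{1}{2}}} = \frac{1}{6 \frac{2}{\frac{47}{2}}} = \frac{1}{6 \cdot 2 \cdot \frac{2}{47}} = \frac{1}{6 \cdot \frac{4}{47}} = \frac{1}{\frac{24}{47}} = \frac{47}{24}$)
$q{\left(j,-36 \right)} 37 = \frac{47}{24} \cdot 37 = \frac{1739}{24}$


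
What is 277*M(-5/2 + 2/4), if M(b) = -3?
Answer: -831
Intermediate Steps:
277*M(-5/2 + 2/4) = 277*(-3) = -831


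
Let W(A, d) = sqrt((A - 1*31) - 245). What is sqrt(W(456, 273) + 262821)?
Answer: sqrt(262821 + 6*sqrt(5)) ≈ 512.67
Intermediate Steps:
W(A, d) = sqrt(-276 + A) (W(A, d) = sqrt((A - 31) - 245) = sqrt((-31 + A) - 245) = sqrt(-276 + A))
sqrt(W(456, 273) + 262821) = sqrt(sqrt(-276 + 456) + 262821) = sqrt(sqrt(180) + 262821) = sqrt(6*sqrt(5) + 262821) = sqrt(262821 + 6*sqrt(5))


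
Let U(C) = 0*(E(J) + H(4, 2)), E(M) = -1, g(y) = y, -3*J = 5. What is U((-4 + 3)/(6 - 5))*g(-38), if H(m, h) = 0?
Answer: 0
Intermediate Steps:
J = -5/3 (J = -1/3*5 = -5/3 ≈ -1.6667)
U(C) = 0 (U(C) = 0*(-1 + 0) = 0*(-1) = 0)
U((-4 + 3)/(6 - 5))*g(-38) = 0*(-38) = 0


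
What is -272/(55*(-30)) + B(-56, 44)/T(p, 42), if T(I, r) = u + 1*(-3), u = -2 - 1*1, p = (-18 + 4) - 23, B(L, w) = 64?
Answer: -2888/275 ≈ -10.502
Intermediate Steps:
p = -37 (p = -14 - 23 = -37)
u = -3 (u = -2 - 1 = -3)
T(I, r) = -6 (T(I, r) = -3 + 1*(-3) = -3 - 3 = -6)
-272/(55*(-30)) + B(-56, 44)/T(p, 42) = -272/(55*(-30)) + 64/(-6) = -272/(-1650) + 64*(-⅙) = -272*(-1/1650) - 32/3 = 136/825 - 32/3 = -2888/275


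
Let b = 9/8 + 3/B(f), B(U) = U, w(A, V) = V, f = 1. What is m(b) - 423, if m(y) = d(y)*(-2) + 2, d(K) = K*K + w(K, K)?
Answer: -14825/32 ≈ -463.28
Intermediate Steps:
d(K) = K + K**2 (d(K) = K*K + K = K**2 + K = K + K**2)
b = 33/8 (b = 9/8 + 3/1 = 9*(1/8) + 3*1 = 9/8 + 3 = 33/8 ≈ 4.1250)
m(y) = 2 - 2*y*(1 + y) (m(y) = (y*(1 + y))*(-2) + 2 = -2*y*(1 + y) + 2 = 2 - 2*y*(1 + y))
m(b) - 423 = (2 - 2*33/8 - 2*(33/8)**2) - 423 = (2 - 33/4 - 2*1089/64) - 423 = (2 - 33/4 - 1089/32) - 423 = -1289/32 - 423 = -14825/32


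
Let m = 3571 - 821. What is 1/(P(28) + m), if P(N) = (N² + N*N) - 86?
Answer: 1/4232 ≈ 0.00023629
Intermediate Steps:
P(N) = -86 + 2*N² (P(N) = (N² + N²) - 86 = 2*N² - 86 = -86 + 2*N²)
m = 2750
1/(P(28) + m) = 1/((-86 + 2*28²) + 2750) = 1/((-86 + 2*784) + 2750) = 1/((-86 + 1568) + 2750) = 1/(1482 + 2750) = 1/4232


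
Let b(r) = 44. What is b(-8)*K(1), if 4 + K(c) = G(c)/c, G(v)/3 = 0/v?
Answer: -176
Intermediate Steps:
G(v) = 0 (G(v) = 3*(0/v) = 3*0 = 0)
K(c) = -4 (K(c) = -4 + 0/c = -4 + 0 = -4)
b(-8)*K(1) = 44*(-4) = -176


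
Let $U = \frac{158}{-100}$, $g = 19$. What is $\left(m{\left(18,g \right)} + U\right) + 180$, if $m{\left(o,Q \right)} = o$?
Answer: $\frac{9821}{50} \approx 196.42$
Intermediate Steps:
$U = - \frac{79}{50}$ ($U = 158 \left(- \frac{1}{100}\right) = - \frac{79}{50} \approx -1.58$)
$\left(m{\left(18,g \right)} + U\right) + 180 = \left(18 - \frac{79}{50}\right) + 180 = \frac{821}{50} + 180 = \frac{9821}{50}$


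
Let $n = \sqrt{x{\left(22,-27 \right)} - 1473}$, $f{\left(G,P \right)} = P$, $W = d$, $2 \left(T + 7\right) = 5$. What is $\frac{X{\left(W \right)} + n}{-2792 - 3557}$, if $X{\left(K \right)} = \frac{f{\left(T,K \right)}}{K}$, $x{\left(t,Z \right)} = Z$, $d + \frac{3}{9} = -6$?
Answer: $- \frac{1}{6349} - \frac{10 i \sqrt{15}}{6349} \approx -0.00015751 - 0.0061001 i$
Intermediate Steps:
$d = - \frac{19}{3}$ ($d = - \frac{1}{3} - 6 = - \frac{19}{3} \approx -6.3333$)
$T = - \frac{9}{2}$ ($T = -7 + \frac{1}{2} \cdot 5 = -7 + \frac{5}{2} = - \frac{9}{2} \approx -4.5$)
$W = - \frac{19}{3} \approx -6.3333$
$X{\left(K \right)} = 1$ ($X{\left(K \right)} = \frac{K}{K} = 1$)
$n = 10 i \sqrt{15}$ ($n = \sqrt{-27 - 1473} = \sqrt{-1500} = 10 i \sqrt{15} \approx 38.73 i$)
$\frac{X{\left(W \right)} + n}{-2792 - 3557} = \frac{1 + 10 i \sqrt{15}}{-2792 - 3557} = \frac{1 + 10 i \sqrt{15}}{-6349} = \left(1 + 10 i \sqrt{15}\right) \left(- \frac{1}{6349}\right) = - \frac{1}{6349} - \frac{10 i \sqrt{15}}{6349}$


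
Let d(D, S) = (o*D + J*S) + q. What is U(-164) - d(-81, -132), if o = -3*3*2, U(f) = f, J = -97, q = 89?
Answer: -14515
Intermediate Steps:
o = -18 (o = -9*2 = -18)
d(D, S) = 89 - 97*S - 18*D (d(D, S) = (-18*D - 97*S) + 89 = (-97*S - 18*D) + 89 = 89 - 97*S - 18*D)
U(-164) - d(-81, -132) = -164 - (89 - 97*(-132) - 18*(-81)) = -164 - (89 + 12804 + 1458) = -164 - 1*14351 = -164 - 14351 = -14515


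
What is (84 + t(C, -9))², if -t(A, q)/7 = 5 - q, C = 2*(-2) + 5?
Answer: 196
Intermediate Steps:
C = 1 (C = -4 + 5 = 1)
t(A, q) = -35 + 7*q (t(A, q) = -7*(5 - q) = -35 + 7*q)
(84 + t(C, -9))² = (84 + (-35 + 7*(-9)))² = (84 + (-35 - 63))² = (84 - 98)² = (-14)² = 196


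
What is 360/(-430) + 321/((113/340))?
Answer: 4688952/4859 ≈ 965.00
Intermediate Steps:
360/(-430) + 321/((113/340)) = 360*(-1/430) + 321/((113*(1/340))) = -36/43 + 321/(113/340) = -36/43 + 321*(340/113) = -36/43 + 109140/113 = 4688952/4859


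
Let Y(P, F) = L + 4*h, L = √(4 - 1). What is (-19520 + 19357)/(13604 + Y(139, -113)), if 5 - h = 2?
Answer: -2219408/185395453 + 163*√3/185395453 ≈ -0.011970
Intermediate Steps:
h = 3 (h = 5 - 1*2 = 5 - 2 = 3)
L = √3 ≈ 1.7320
Y(P, F) = 12 + √3 (Y(P, F) = √3 + 4*3 = √3 + 12 = 12 + √3)
(-19520 + 19357)/(13604 + Y(139, -113)) = (-19520 + 19357)/(13604 + (12 + √3)) = -163/(13616 + √3)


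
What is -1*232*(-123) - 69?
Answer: 28467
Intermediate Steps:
-1*232*(-123) - 69 = -232*(-123) - 69 = 28536 - 69 = 28467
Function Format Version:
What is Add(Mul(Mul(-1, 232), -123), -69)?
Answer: 28467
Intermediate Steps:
Add(Mul(Mul(-1, 232), -123), -69) = Add(Mul(-232, -123), -69) = Add(28536, -69) = 28467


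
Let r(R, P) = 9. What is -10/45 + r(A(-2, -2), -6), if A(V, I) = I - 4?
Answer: 79/9 ≈ 8.7778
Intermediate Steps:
A(V, I) = -4 + I
-10/45 + r(A(-2, -2), -6) = -10/45 + 9 = (1/45)*(-10) + 9 = -2/9 + 9 = 79/9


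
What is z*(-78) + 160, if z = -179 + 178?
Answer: 238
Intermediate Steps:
z = -1
z*(-78) + 160 = -1*(-78) + 160 = 78 + 160 = 238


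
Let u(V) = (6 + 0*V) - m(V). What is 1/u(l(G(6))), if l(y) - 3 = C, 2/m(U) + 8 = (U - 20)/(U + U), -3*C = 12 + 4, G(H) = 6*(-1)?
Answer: 45/298 ≈ 0.15101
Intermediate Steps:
G(H) = -6
C = -16/3 (C = -(12 + 4)/3 = -⅓*16 = -16/3 ≈ -5.3333)
m(U) = 2/(-8 + (-20 + U)/(2*U)) (m(U) = 2/(-8 + (U - 20)/(U + U)) = 2/(-8 + (-20 + U)/((2*U))) = 2/(-8 + (-20 + U)*(1/(2*U))) = 2/(-8 + (-20 + U)/(2*U)))
l(y) = -7/3 (l(y) = 3 - 16/3 = -7/3)
u(V) = 6 + 4*V/(20 + 15*V) (u(V) = (6 + 0*V) - (-4)*V/(20 + 15*V) = (6 + 0) + 4*V/(20 + 15*V) = 6 + 4*V/(20 + 15*V))
1/u(l(G(6))) = 1/(2*(60 + 47*(-7/3))/(5*(4 + 3*(-7/3)))) = 1/(2*(60 - 329/3)/(5*(4 - 7))) = 1/((⅖)*(-149/3)/(-3)) = 1/((⅖)*(-⅓)*(-149/3)) = 1/(298/45) = 45/298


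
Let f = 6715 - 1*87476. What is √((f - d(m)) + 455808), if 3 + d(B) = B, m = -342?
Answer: 4*√23462 ≈ 612.69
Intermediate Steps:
d(B) = -3 + B
f = -80761 (f = 6715 - 87476 = -80761)
√((f - d(m)) + 455808) = √((-80761 - (-3 - 342)) + 455808) = √((-80761 - 1*(-345)) + 455808) = √((-80761 + 345) + 455808) = √(-80416 + 455808) = √375392 = 4*√23462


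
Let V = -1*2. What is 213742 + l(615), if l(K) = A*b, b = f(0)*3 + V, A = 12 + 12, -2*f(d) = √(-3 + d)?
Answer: 213694 - 36*I*√3 ≈ 2.1369e+5 - 62.354*I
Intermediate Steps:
V = -2
f(d) = -√(-3 + d)/2
A = 24
b = -2 - 3*I*√3/2 (b = -√(-3 + 0)/2*3 - 2 = -I*√3/2*3 - 2 = -3*I*√3/2 - 2 = -2 - 3*I*√3/2 ≈ -2.0 - 2.5981*I)
l(K) = -48 - 36*I*√3 (l(K) = 24*(-2 - 3*I*√3/2) = -48 - 36*I*√3)
213742 + l(615) = 213742 + (-48 - 36*I*√3) = 213694 - 36*I*√3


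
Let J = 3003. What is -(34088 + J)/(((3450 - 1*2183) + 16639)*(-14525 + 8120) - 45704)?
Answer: 37091/114733634 ≈ 0.00032328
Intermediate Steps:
-(34088 + J)/(((3450 - 1*2183) + 16639)*(-14525 + 8120) - 45704) = -(34088 + 3003)/(((3450 - 1*2183) + 16639)*(-14525 + 8120) - 45704) = -37091/(((3450 - 2183) + 16639)*(-6405) - 45704) = -37091/((1267 + 16639)*(-6405) - 45704) = -37091/(17906*(-6405) - 45704) = -37091/(-114687930 - 45704) = -37091/(-114733634) = -37091*(-1)/114733634 = -1*(-37091/114733634) = 37091/114733634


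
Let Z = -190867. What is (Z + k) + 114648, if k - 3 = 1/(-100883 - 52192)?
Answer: -11666764201/153075 ≈ -76216.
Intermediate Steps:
k = 459224/153075 (k = 3 + 1/(-100883 - 52192) = 3 + 1/(-153075) = 3 - 1/153075 = 459224/153075 ≈ 3.0000)
(Z + k) + 114648 = (-190867 + 459224/153075) + 114648 = -29216506801/153075 + 114648 = -11666764201/153075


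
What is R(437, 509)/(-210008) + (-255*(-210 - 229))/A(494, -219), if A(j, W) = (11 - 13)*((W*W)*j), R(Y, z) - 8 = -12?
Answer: -971658487/414638640156 ≈ -0.0023434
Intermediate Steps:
R(Y, z) = -4 (R(Y, z) = 8 - 12 = -4)
A(j, W) = -2*j*W**2 (A(j, W) = -2*W**2*j = -2*j*W**2)
R(437, 509)/(-210008) + (-255*(-210 - 229))/A(494, -219) = -4/(-210008) + (-255*(-210 - 229))/((-2*494*(-219)**2)) = -4*(-1/210008) + (-255*(-439))/((-2*494*47961)) = 1/52502 + 111945/(-47385468) = 1/52502 + 111945*(-1/47385468) = 1/52502 - 37315/15795156 = -971658487/414638640156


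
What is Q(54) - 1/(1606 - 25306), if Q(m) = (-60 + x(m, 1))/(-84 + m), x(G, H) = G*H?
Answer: 4741/23700 ≈ 0.20004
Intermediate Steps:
Q(m) = (-60 + m)/(-84 + m) (Q(m) = (-60 + m*1)/(-84 + m) = (-60 + m)/(-84 + m))
Q(54) - 1/(1606 - 25306) = (-60 + 54)/(-84 + 54) - 1/(1606 - 25306) = -6/(-30) - 1/(-23700) = -1/30*(-6) - 1*(-1/23700) = 1/5 + 1/23700 = 4741/23700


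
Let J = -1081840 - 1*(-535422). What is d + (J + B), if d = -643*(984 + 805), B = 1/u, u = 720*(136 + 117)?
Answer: -309079069199/182160 ≈ -1.6967e+6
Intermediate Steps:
u = 182160 (u = 720*253 = 182160)
J = -546418 (J = -1081840 + 535422 = -546418)
B = 1/182160 ≈ 5.4897e-6
d = -1150327 (d = -643*1789 = -1150327)
d + (J + B) = -1150327 + (-546418 + 1/182160) = -1150327 - 99535502879/182160 = -309079069199/182160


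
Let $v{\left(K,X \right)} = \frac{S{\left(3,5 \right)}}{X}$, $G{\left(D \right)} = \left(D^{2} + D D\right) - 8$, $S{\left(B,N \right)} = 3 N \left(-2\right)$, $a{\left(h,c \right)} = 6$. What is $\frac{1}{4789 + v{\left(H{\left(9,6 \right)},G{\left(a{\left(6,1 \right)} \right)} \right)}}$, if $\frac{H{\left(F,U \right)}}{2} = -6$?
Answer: $\frac{32}{153233} \approx 0.00020883$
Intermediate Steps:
$S{\left(B,N \right)} = - 6 N$
$G{\left(D \right)} = -8 + 2 D^{2}$ ($G{\left(D \right)} = \left(D^{2} + D^{2}\right) - 8 = 2 D^{2} - 8 = -8 + 2 D^{2}$)
$H{\left(F,U \right)} = -12$ ($H{\left(F,U \right)} = 2 \left(-6\right) = -12$)
$v{\left(K,X \right)} = - \frac{30}{X}$ ($v{\left(K,X \right)} = \frac{\left(-6\right) 5}{X} = - \frac{30}{X}$)
$\frac{1}{4789 + v{\left(H{\left(9,6 \right)},G{\left(a{\left(6,1 \right)} \right)} \right)}} = \frac{1}{4789 - \frac{30}{-8 + 2 \cdot 6^{2}}} = \frac{1}{4789 - \frac{30}{-8 + 2 \cdot 36}} = \frac{1}{4789 - \frac{30}{-8 + 72}} = \frac{1}{4789 - \frac{30}{64}} = \frac{1}{4789 - \frac{15}{32}} = \frac{1}{\frac{153233}{32}} = \frac{32}{153233}$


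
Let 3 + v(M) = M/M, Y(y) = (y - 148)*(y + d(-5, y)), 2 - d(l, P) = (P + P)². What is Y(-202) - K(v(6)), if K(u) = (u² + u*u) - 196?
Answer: 57195788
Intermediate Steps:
d(l, P) = 2 - 4*P² (d(l, P) = 2 - (P + P)² = 2 - (2*P)² = 2 - 4*P²)
Y(y) = (-148 + y)*(2 + y - 4*y²) (Y(y) = (y - 148)*(y + (2 - 4*y²)) = (-148 + y)*(2 + y - 4*y²))
v(M) = -2 (v(M) = -3 + M/M = -3 + 1 = -2)
K(u) = -196 + 2*u² (K(u) = (u² + u²) - 196 = 2*u² - 196 = -196 + 2*u²)
Y(-202) - K(v(6)) = (-296 - 146*(-202) - 4*(-202)³ + 593*(-202)²) - (-196 + 2*(-2)²) = (-296 + 29492 - 4*(-8242408) + 593*40804) - (-196 + 2*4) = (-296 + 29492 + 32969632 + 24196772) - (-196 + 8) = 57195600 - 1*(-188) = 57195600 + 188 = 57195788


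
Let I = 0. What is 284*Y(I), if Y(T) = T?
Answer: 0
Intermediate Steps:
284*Y(I) = 284*0 = 0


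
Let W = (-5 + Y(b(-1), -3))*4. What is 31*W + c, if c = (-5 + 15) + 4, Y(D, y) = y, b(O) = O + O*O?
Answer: -978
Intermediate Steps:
b(O) = O + O²
c = 14 (c = 10 + 4 = 14)
W = -32 (W = (-5 - 3)*4 = -8*4 = -32)
31*W + c = 31*(-32) + 14 = -992 + 14 = -978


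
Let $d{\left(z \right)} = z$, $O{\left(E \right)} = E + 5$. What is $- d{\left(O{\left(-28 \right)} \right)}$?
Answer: $23$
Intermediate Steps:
$O{\left(E \right)} = 5 + E$
$- d{\left(O{\left(-28 \right)} \right)} = - (5 - 28) = \left(-1\right) \left(-23\right) = 23$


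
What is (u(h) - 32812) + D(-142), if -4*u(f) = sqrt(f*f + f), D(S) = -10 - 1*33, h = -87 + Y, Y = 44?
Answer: -32855 - sqrt(1806)/4 ≈ -32866.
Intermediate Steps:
h = -43 (h = -87 + 44 = -43)
D(S) = -43 (D(S) = -10 - 33 = -43)
u(f) = -sqrt(f + f**2)/4 (u(f) = -sqrt(f*f + f)/4 = -sqrt(f**2 + f)/4 = -sqrt(f + f**2)/4)
(u(h) - 32812) + D(-142) = (-sqrt(1806)/4 - 32812) - 43 = (-32812 - sqrt(1806)/4) - 43 = -32855 - sqrt(1806)/4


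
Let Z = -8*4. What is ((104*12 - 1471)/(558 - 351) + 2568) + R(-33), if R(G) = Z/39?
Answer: 6905381/2691 ≈ 2566.1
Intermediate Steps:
Z = -32
R(G) = -32/39
((104*12 - 1471)/(558 - 351) + 2568) + R(-33) = ((104*12 - 1471)/(558 - 351) + 2568) - 32/39 = ((1248 - 1471)/207 + 2568) - 32/39 = (-223*1/207 + 2568) - 32/39 = (-223/207 + 2568) - 32/39 = 531353/207 - 32/39 = 6905381/2691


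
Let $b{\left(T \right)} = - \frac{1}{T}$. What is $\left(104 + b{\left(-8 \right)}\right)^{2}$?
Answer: $\frac{693889}{64} \approx 10842.0$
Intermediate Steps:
$\left(104 + b{\left(-8 \right)}\right)^{2} = \left(104 - \frac{1}{-8}\right)^{2} = \left(104 - - \frac{1}{8}\right)^{2} = \left(104 + \frac{1}{8}\right)^{2} = \left(\frac{833}{8}\right)^{2} = \frac{693889}{64}$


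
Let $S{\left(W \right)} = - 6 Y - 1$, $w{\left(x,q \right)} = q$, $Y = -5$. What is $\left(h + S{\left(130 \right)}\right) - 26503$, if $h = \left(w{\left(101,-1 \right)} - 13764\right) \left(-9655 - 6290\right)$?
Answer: $219456451$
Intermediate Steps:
$h = 219482925$ ($h = \left(-1 - 13764\right) \left(-9655 - 6290\right) = \left(-13765\right) \left(-15945\right) = 219482925$)
$S{\left(W \right)} = 29$ ($S{\left(W \right)} = \left(-6\right) \left(-5\right) - 1 = 30 - 1 = 29$)
$\left(h + S{\left(130 \right)}\right) - 26503 = \left(219482925 + 29\right) - 26503 = 219482954 - 26503 = 219456451$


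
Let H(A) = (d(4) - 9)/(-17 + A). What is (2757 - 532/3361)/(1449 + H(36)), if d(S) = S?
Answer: 176049155/92514886 ≈ 1.9029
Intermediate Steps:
H(A) = -5/(-17 + A) (H(A) = (4 - 9)/(-17 + A) = -5/(-17 + A))
(2757 - 532/3361)/(1449 + H(36)) = (2757 - 532/3361)/(1449 - 5/(-17 + 36)) = (2757 - 532*1/3361)/(1449 - 5/19) = (2757 - 532/3361)/(1449 - 5*1/19) = 9265745/(3361*(1449 - 5/19)) = 9265745/(3361*(27526/19)) = (9265745/3361)*(19/27526) = 176049155/92514886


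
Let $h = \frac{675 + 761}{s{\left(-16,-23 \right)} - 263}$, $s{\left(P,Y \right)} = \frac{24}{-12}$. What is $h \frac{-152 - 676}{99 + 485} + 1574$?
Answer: $\frac{30597656}{19345} \approx 1581.7$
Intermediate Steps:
$s{\left(P,Y \right)} = -2$ ($s{\left(P,Y \right)} = 24 \left(- \frac{1}{12}\right) = -2$)
$h = - \frac{1436}{265}$ ($h = \frac{675 + 761}{-2 - 263} = \frac{1436}{-265} = 1436 \left(- \frac{1}{265}\right) = - \frac{1436}{265} \approx -5.4189$)
$h \frac{-152 - 676}{99 + 485} + 1574 = - \frac{1436 \frac{-152 - 676}{99 + 485}}{265} + 1574 = - \frac{1436 \left(- \frac{828}{584}\right)}{265} + 1574 = - \frac{1436 \left(\left(-828\right) \frac{1}{584}\right)}{265} + 1574 = \left(- \frac{1436}{265}\right) \left(- \frac{207}{146}\right) + 1574 = \frac{148626}{19345} + 1574 = \frac{30597656}{19345}$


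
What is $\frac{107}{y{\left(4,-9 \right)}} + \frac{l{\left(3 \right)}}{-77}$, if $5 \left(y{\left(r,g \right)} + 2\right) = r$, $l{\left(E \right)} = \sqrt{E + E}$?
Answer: $- \frac{535}{6} - \frac{\sqrt{6}}{77} \approx -89.198$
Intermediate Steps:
$l{\left(E \right)} = \sqrt{2} \sqrt{E}$ ($l{\left(E \right)} = \sqrt{2 E} = \sqrt{2} \sqrt{E}$)
$y{\left(r,g \right)} = -2 + \frac{r}{5}$
$\frac{107}{y{\left(4,-9 \right)}} + \frac{l{\left(3 \right)}}{-77} = \frac{107}{-2 + \frac{1}{5} \cdot 4} + \frac{\sqrt{2} \sqrt{3}}{-77} = \frac{107}{-2 + \frac{4}{5}} + \sqrt{6} \left(- \frac{1}{77}\right) = \frac{107}{- \frac{6}{5}} - \frac{\sqrt{6}}{77} = 107 \left(- \frac{5}{6}\right) - \frac{\sqrt{6}}{77} = - \frac{535}{6} - \frac{\sqrt{6}}{77}$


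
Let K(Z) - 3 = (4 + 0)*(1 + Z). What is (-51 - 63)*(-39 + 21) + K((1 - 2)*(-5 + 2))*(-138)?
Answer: -570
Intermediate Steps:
K(Z) = 7 + 4*Z (K(Z) = 3 + (4 + 0)*(1 + Z) = 3 + 4*(1 + Z) = 3 + (4 + 4*Z) = 7 + 4*Z)
(-51 - 63)*(-39 + 21) + K((1 - 2)*(-5 + 2))*(-138) = (-51 - 63)*(-39 + 21) + (7 + 4*((1 - 2)*(-5 + 2)))*(-138) = -114*(-18) + (7 + 4*(-1*(-3)))*(-138) = 2052 + (7 + 4*3)*(-138) = 2052 + (7 + 12)*(-138) = 2052 + 19*(-138) = 2052 - 2622 = -570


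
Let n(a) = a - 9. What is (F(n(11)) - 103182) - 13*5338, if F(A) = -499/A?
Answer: -345651/2 ≈ -1.7283e+5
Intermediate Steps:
n(a) = -9 + a
(F(n(11)) - 103182) - 13*5338 = (-499/(-9 + 11) - 103182) - 13*5338 = (-499/2 - 103182) - 1*69394 = (-499*½ - 103182) - 69394 = (-499/2 - 103182) - 69394 = -206863/2 - 69394 = -345651/2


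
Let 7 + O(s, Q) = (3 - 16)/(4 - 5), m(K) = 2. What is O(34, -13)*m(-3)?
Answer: 12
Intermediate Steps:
O(s, Q) = 6 (O(s, Q) = -7 + (3 - 16)/(4 - 5) = -7 - 13/(-1) = -7 - 13*(-1) = -7 + 13 = 6)
O(34, -13)*m(-3) = 6*2 = 12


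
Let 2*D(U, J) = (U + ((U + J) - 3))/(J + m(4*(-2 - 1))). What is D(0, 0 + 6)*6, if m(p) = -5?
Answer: 9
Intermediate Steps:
D(U, J) = (-3 + J + 2*U)/(2*(-5 + J)) (D(U, J) = ((U + ((U + J) - 3))/(J - 5))/2 = ((U + ((J + U) - 3))/(-5 + J))/2 = ((U + (-3 + J + U))/(-5 + J))/2 = ((-3 + J + 2*U)/(-5 + J))/2 = (-3 + J + 2*U)/(2*(-5 + J)))
D(0, 0 + 6)*6 = ((-3 + (0 + 6) + 2*0)/(2*(-5 + (0 + 6))))*6 = ((-3 + 6 + 0)/(2*(-5 + 6)))*6 = ((½)*3/1)*6 = ((½)*1*3)*6 = (3/2)*6 = 9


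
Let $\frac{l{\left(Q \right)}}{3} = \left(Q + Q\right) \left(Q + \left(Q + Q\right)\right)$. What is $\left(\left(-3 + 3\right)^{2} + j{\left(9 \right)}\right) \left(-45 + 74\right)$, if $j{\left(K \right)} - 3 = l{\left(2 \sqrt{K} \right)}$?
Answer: $18879$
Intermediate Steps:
$l{\left(Q \right)} = 18 Q^{2}$ ($l{\left(Q \right)} = 3 \left(Q + Q\right) \left(Q + \left(Q + Q\right)\right) = 3 \cdot 2 Q \left(Q + 2 Q\right) = 3 \cdot 2 Q 3 Q = 3 \cdot 6 Q^{2} = 18 Q^{2}$)
$j{\left(K \right)} = 3 + 72 K$ ($j{\left(K \right)} = 3 + 18 \left(2 \sqrt{K}\right)^{2} = 3 + 18 \cdot 4 K = 3 + 72 K$)
$\left(\left(-3 + 3\right)^{2} + j{\left(9 \right)}\right) \left(-45 + 74\right) = \left(\left(-3 + 3\right)^{2} + \left(3 + 72 \cdot 9\right)\right) \left(-45 + 74\right) = \left(0^{2} + \left(3 + 648\right)\right) 29 = \left(0 + 651\right) 29 = 651 \cdot 29 = 18879$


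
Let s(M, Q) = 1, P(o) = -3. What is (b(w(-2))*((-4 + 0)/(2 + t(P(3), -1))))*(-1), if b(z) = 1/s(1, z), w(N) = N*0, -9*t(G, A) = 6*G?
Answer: 1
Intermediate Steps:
t(G, A) = -2*G/3
w(N) = 0
b(z) = 1 (b(z) = 1/1 = 1)
(b(w(-2))*((-4 + 0)/(2 + t(P(3), -1))))*(-1) = (1*((-4 + 0)/(2 - ⅔*(-3))))*(-1) = (1*(-4/(2 + 2)))*(-1) = (1*(-4/4))*(-1) = (1*(-4*¼))*(-1) = (1*(-1))*(-1) = -1*(-1) = 1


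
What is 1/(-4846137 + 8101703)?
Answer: 1/3255566 ≈ 3.0717e-7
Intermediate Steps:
1/(-4846137 + 8101703) = 1/3255566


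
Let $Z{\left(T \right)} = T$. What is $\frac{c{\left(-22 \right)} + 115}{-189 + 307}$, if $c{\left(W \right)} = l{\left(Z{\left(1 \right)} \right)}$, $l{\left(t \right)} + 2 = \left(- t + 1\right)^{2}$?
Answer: $\frac{113}{118} \approx 0.95763$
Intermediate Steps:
$l{\left(t \right)} = -2 + \left(1 - t\right)^{2}$ ($l{\left(t \right)} = -2 + \left(- t + 1\right)^{2} = -2 + \left(1 - t\right)^{2}$)
$c{\left(W \right)} = -2$ ($c{\left(W \right)} = -2 + \left(-1 + 1\right)^{2} = -2 + 0^{2} = -2 + 0 = -2$)
$\frac{c{\left(-22 \right)} + 115}{-189 + 307} = \frac{-2 + 115}{-189 + 307} = \frac{1}{118} \cdot 113 = \frac{113}{118}$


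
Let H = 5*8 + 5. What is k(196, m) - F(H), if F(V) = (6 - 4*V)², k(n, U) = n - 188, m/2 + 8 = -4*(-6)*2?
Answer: -30268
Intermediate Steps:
m = 80 (m = -16 + 2*(-4*(-6)*2) = -16 + 2*(24*2) = -16 + 2*48 = -16 + 96 = 80)
k(n, U) = -188 + n
H = 45 (H = 40 + 5 = 45)
k(196, m) - F(H) = (-188 + 196) - 4*(-3 + 2*45)² = 8 - 4*(-3 + 90)² = 8 - 4*87² = 8 - 4*7569 = 8 - 1*30276 = 8 - 30276 = -30268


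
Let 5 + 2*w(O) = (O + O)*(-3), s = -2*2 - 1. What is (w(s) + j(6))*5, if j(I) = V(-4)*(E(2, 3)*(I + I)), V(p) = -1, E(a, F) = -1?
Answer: 245/2 ≈ 122.50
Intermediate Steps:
s = -5 (s = -4 - 1 = -5)
j(I) = 2*I (j(I) = -(-1)*(I + I) = -(-1)*2*I = -(-2)*I = 2*I)
w(O) = -5/2 - 3*O (w(O) = -5/2 + ((O + O)*(-3))/2 = -5/2 + ((2*O)*(-3))/2 = -5/2 + (-6*O)/2 = -5/2 - 3*O)
(w(s) + j(6))*5 = ((-5/2 - 3*(-5)) + 2*6)*5 = ((-5/2 + 15) + 12)*5 = (25/2 + 12)*5 = (49/2)*5 = 245/2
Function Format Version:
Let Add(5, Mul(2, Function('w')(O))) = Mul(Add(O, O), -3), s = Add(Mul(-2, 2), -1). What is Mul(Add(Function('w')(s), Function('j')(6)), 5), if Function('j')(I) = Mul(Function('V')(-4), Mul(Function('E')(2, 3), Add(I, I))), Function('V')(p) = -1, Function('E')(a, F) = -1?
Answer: Rational(245, 2) ≈ 122.50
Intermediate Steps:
s = -5 (s = Add(-4, -1) = -5)
Function('j')(I) = Mul(2, I) (Function('j')(I) = Mul(-1, Mul(-1, Add(I, I))) = Mul(-1, Mul(-1, Mul(2, I))) = Mul(-1, Mul(-2, I)) = Mul(2, I))
Function('w')(O) = Add(Rational(-5, 2), Mul(-3, O)) (Function('w')(O) = Add(Rational(-5, 2), Mul(Rational(1, 2), Mul(Add(O, O), -3))) = Add(Rational(-5, 2), Mul(Rational(1, 2), Mul(Mul(2, O), -3))) = Add(Rational(-5, 2), Mul(Rational(1, 2), Mul(-6, O))) = Add(Rational(-5, 2), Mul(-3, O)))
Mul(Add(Function('w')(s), Function('j')(6)), 5) = Mul(Add(Add(Rational(-5, 2), Mul(-3, -5)), Mul(2, 6)), 5) = Mul(Add(Add(Rational(-5, 2), 15), 12), 5) = Mul(Add(Rational(25, 2), 12), 5) = Mul(Rational(49, 2), 5) = Rational(245, 2)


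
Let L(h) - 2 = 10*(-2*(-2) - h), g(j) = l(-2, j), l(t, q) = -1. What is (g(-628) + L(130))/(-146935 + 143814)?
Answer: 1259/3121 ≈ 0.40340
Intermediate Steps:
g(j) = -1
L(h) = 42 - 10*h (L(h) = 2 + 10*(-2*(-2) - h) = 2 + 10*(4 - h) = 2 + (40 - 10*h) = 42 - 10*h)
(g(-628) + L(130))/(-146935 + 143814) = (-1 + (42 - 10*130))/(-146935 + 143814) = (-1 + (42 - 1300))/(-3121) = (-1 - 1258)*(-1/3121) = -1259*(-1/3121) = 1259/3121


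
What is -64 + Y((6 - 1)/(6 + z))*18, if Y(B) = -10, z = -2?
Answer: -244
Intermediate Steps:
-64 + Y((6 - 1)/(6 + z))*18 = -64 - 10*18 = -64 - 180 = -244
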